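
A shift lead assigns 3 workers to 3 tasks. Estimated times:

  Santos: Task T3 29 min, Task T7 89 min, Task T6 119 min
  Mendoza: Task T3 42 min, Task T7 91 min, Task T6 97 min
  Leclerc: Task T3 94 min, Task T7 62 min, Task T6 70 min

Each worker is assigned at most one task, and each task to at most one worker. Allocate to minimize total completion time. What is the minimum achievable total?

This is the linear assignment problem.
Optimal: Santos→Task T3 (29 min), Mendoza→Task T6 (97 min), Leclerc→Task T7 (62 min) — total 29+97+62 = 188 min.
Row-greedy (each worker in turn takes its cheapest remaining task) gives 190 min, worse by 2.

Minimum total: 188 min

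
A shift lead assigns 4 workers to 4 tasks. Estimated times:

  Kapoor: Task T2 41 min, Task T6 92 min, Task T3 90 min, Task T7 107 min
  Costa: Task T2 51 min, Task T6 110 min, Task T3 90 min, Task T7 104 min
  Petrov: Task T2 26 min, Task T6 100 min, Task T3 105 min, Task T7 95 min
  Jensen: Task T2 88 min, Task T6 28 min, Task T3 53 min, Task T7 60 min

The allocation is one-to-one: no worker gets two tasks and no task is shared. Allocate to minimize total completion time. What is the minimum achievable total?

Optimal: Kapoor→Task T3 (90 min), Costa→Task T7 (104 min), Petrov→Task T2 (26 min), Jensen→Task T6 (28 min) — total 90+104+26+28 = 248 min.
Row-greedy (each worker in turn takes its cheapest remaining task) gives 254 min, worse by 6.
Next-best assignment: Kapoor→Task T7, Costa→Task T3, Petrov→Task T2, Jensen→Task T6 = 251 min.
Swapping Kapoor↔Costa (Kapoor→Task T7 107 min, Costa→Task T3 90 min) adds 3.
No other one-to-one assignment undercuts 248 min.

Minimum total: 248 min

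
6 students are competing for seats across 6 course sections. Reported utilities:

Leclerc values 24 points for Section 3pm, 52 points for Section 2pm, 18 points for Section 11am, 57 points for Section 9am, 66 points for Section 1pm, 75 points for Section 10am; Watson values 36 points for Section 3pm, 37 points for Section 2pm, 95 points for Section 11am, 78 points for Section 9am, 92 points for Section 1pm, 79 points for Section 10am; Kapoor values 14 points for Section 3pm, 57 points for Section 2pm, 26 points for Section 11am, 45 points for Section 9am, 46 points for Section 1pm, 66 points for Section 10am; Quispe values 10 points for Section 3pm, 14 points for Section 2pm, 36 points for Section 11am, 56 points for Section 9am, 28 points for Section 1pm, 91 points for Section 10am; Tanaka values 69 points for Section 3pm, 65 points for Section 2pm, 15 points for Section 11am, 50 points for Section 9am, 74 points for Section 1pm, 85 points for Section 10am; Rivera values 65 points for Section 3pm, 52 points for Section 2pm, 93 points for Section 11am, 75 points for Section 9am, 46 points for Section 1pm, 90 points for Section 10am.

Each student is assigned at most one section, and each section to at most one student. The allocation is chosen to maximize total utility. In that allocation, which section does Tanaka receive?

Treat this as an assignment problem: match each student to one section.
Optimal: Leclerc→Section 9am (57 points), Watson→Section 1pm (92 points), Kapoor→Section 2pm (57 points), Quispe→Section 10am (91 points), Tanaka→Section 3pm (69 points), Rivera→Section 11am (93 points) — total 57+92+57+91+69+93 = 459 points.
Next-best assignment: Leclerc→Section 1pm, Watson→Section 9am, Kapoor→Section 2pm, Quispe→Section 10am, Tanaka→Section 3pm, Rivera→Section 11am = 454 points.
Tanaka's own top section is Section 10am (85 points), but forcing Tanaka→Section 10am and reassigning the rest optimally gives only 424 points — worse by 35.

Tanaka receives Section 3pm.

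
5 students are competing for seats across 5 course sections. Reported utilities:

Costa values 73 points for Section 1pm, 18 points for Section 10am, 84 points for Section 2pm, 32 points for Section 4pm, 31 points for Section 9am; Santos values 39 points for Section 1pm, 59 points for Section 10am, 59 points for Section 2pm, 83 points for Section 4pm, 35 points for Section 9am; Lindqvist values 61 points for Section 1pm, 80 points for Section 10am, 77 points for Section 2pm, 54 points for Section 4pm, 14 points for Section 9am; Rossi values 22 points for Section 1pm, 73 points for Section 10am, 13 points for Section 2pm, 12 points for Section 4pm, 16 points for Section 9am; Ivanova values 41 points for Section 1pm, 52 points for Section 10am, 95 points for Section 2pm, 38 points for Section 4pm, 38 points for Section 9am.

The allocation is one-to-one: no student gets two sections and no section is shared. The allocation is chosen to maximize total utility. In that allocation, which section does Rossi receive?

Rossi receives Section 9am.

This is a one-to-one assignment (maximum-weight bipartite matching).
Optimal: Costa→Section 1pm (73 points), Santos→Section 4pm (83 points), Lindqvist→Section 10am (80 points), Rossi→Section 9am (16 points), Ivanova→Section 2pm (95 points) — total 73+83+80+16+95 = 347 points.
Row-greedy (each student in turn takes its best remaining section) gives 307 points, worse by 40.
Next-best assignment: Costa→Section 1pm, Santos→Section 4pm, Lindqvist→Section 2pm, Rossi→Section 10am, Ivanova→Section 9am = 344 points.
Checked against all permutations: 347 points is optimal.
Rossi's own top section is Section 10am (73 points), but forcing Rossi→Section 10am and reassigning the rest optimally gives only 344 points — worse by 3.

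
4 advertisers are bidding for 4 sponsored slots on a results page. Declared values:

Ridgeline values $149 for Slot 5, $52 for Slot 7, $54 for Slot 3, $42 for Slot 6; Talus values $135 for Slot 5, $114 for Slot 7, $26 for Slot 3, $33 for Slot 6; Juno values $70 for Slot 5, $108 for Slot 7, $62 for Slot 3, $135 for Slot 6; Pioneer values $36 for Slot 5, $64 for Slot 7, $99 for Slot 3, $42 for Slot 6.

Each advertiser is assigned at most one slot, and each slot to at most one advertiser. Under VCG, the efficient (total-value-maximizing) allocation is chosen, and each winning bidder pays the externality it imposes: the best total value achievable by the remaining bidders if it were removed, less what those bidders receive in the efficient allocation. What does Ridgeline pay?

Efficient allocation: Ridgeline→Slot 5 ($149), Talus→Slot 7 ($114), Juno→Slot 6 ($135), Pioneer→Slot 3 ($99); total welfare W = $497.
Ridgeline receives Slot 5 at value $149, so the others get W − 149 = $348.
Without Ridgeline: best allocation of the remaining 3 bidders over all 4 slots is Talus→Slot 5 ($135), Juno→Slot 6 ($135), Pioneer→Slot 3 ($99), total $369.
VCG payment = (others' best without Ridgeline) − (others' welfare with Ridgeline) = 369 − 348 = $21.

Ridgeline pays $21.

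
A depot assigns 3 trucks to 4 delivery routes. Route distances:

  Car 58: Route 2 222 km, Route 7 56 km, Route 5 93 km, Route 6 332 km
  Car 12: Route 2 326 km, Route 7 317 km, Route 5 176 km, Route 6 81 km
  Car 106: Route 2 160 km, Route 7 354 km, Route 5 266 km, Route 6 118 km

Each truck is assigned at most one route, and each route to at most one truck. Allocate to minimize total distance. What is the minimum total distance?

This is the linear assignment problem.
Optimal: Car 58→Route 7 (56 km), Car 12→Route 6 (81 km), Car 106→Route 2 (160 km) — total 56+81+160 = 297 km.
Column-greedy (each route in turn goes to its cheapest remaining truck) gives 392 km, worse by 95.

Minimum total: 297 km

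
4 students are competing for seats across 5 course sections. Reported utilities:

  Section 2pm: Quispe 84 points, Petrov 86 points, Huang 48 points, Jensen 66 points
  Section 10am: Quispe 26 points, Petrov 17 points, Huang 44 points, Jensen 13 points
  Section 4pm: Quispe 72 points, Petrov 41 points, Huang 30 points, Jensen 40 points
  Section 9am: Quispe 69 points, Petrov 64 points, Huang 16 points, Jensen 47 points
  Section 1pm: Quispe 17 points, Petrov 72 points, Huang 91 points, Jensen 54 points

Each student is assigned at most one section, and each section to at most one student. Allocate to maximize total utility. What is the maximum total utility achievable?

Treat this as an assignment problem: match each student to one section.
Optimal: Quispe→Section 4pm (72 points), Petrov→Section 2pm (86 points), Huang→Section 1pm (91 points), Jensen→Section 9am (47 points) — total 72+86+91+47 = 296 points.
Column-greedy (each section in turn goes to its best remaining student) gives 249 points, worse by 47.
Next-best assignment: Quispe→Section 4pm, Petrov→Section 9am, Huang→Section 1pm, Jensen→Section 2pm = 293 points.

Maximum total: 296 points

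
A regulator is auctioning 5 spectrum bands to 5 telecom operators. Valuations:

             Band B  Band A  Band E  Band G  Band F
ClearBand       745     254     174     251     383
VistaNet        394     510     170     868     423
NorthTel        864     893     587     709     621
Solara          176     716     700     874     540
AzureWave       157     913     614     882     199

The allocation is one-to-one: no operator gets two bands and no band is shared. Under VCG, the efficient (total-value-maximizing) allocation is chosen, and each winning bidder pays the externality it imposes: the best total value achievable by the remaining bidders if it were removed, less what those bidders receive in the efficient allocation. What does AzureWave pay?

Efficient allocation: ClearBand→Band B ($745M), VistaNet→Band G ($868M), NorthTel→Band F ($621M), Solara→Band E ($700M), AzureWave→Band A ($913M); total welfare W = $3847M.
AzureWave receives Band A at value $913M, so the others get W − 913 = $2934M.
Without AzureWave: best allocation of the remaining 4 bidders over all 5 bands is ClearBand→Band B ($745M), VistaNet→Band G ($868M), NorthTel→Band A ($893M), Solara→Band E ($700M), total $3206M.
VCG payment = (others' best without AzureWave) − (others' welfare with AzureWave) = 3206 − 2934 = $272M.

AzureWave pays $272M.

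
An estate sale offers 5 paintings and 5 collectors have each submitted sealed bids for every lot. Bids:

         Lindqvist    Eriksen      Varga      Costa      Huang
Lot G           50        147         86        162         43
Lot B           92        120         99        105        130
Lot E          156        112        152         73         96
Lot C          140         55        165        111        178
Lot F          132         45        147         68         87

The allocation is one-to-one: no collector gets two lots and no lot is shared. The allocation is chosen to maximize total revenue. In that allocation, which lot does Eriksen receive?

Optimal: Lindqvist→Lot E ($156), Eriksen→Lot B ($120), Varga→Lot F ($147), Costa→Lot G ($162), Huang→Lot C ($178) — total 156+120+147+162+178 = $763.
Next-best assignment: Lindqvist→Lot F, Eriksen→Lot B, Varga→Lot E, Costa→Lot G, Huang→Lot C = $744.
Eriksen's own top lot is Lot G ($147), but forcing Eriksen→Lot G and reassigning the rest optimally gives only $733 — worse by 30.

Eriksen receives Lot B.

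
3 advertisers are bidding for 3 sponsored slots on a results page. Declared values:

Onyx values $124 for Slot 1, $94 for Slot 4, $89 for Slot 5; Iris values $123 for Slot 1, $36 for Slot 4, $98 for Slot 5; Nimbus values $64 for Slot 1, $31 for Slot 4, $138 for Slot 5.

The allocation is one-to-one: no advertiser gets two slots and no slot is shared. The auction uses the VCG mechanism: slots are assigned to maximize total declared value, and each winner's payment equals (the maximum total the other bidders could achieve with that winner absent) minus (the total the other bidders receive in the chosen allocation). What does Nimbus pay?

Efficient allocation: Onyx→Slot 4 ($94), Iris→Slot 1 ($123), Nimbus→Slot 5 ($138); total welfare W = $355.
Nimbus receives Slot 5 at value $138, so the others get W − 138 = $217.
Without Nimbus: best allocation of the remaining 2 bidders over all 3 slots is Onyx→Slot 1 ($124), Iris→Slot 5 ($98), total $222.
VCG payment = (others' best without Nimbus) − (others' welfare with Nimbus) = 222 − 217 = $5.

Nimbus pays $5.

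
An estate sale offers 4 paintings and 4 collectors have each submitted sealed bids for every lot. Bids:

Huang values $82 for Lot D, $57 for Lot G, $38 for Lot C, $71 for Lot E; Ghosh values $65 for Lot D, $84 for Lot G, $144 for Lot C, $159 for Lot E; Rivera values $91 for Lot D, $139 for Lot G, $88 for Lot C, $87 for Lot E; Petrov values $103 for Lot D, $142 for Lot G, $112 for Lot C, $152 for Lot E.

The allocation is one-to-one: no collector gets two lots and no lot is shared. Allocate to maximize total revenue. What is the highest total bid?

This is the linear assignment problem.
Optimal: Huang→Lot D ($82), Ghosh→Lot C ($144), Rivera→Lot G ($139), Petrov→Lot E ($152) — total 82+144+139+152 = $517.
Every other assignment is strictly worse.

Max total: $517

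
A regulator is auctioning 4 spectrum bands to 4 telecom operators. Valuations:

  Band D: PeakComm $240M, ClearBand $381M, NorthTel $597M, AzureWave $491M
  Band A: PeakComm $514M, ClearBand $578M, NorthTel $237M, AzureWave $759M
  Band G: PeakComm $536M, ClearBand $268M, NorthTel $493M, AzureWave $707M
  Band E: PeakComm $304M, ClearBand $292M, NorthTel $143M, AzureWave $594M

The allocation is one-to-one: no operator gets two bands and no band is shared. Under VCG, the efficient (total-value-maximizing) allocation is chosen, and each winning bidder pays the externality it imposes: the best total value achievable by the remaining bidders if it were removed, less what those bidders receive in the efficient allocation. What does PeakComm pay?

PeakComm pays $113M.

Efficient allocation: PeakComm→Band G ($536M), ClearBand→Band A ($578M), NorthTel→Band D ($597M), AzureWave→Band E ($594M); total welfare W = $2305M.
PeakComm receives Band G at value $536M, so the others get W − 536 = $1769M.
Without PeakComm: best allocation of the remaining 3 bidders over all 4 bands is ClearBand→Band A ($578M), NorthTel→Band D ($597M), AzureWave→Band G ($707M), total $1882M.
VCG payment = (others' best without PeakComm) − (others' welfare with PeakComm) = 1882 − 1769 = $113M.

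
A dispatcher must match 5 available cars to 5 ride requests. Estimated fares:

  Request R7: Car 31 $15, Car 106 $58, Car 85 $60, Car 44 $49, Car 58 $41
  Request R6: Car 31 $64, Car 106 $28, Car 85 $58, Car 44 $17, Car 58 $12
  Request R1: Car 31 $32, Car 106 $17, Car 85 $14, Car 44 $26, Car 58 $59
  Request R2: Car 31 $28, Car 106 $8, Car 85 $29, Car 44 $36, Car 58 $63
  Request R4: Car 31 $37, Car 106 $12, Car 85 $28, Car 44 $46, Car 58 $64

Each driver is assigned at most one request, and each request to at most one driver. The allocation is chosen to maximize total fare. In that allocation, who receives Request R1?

Car 31 receives Request R1.

Treat this as an assignment problem: match each driver to one request.
Optimal: Car 31→Request R1 ($32), Car 106→Request R7 ($58), Car 85→Request R6 ($58), Car 44→Request R4 ($46), Car 58→Request R2 ($63) — total 32+58+58+46+63 = $257.
Column-greedy (each request in turn goes to its best remaining driver) gives $231, worse by 26.
No other one-to-one assignment exceeds $257.
Car 31's own top request is Request R6 ($64), but forcing Car 31→Request R6 and reassigning the rest optimally gives only $256 — worse by 1.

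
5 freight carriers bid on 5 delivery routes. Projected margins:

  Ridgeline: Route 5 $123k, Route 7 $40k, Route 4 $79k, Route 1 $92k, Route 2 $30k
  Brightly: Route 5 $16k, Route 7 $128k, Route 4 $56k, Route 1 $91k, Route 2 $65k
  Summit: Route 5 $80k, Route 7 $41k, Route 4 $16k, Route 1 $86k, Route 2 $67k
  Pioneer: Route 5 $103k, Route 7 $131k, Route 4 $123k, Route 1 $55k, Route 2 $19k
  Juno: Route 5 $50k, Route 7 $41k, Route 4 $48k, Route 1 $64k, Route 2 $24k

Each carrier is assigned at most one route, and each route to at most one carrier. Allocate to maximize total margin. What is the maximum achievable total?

Max total: $505k

Optimal: Ridgeline→Route 5 ($123k), Brightly→Route 7 ($128k), Summit→Route 2 ($67k), Pioneer→Route 4 ($123k), Juno→Route 1 ($64k) — total 123+128+67+123+64 = $505k.
Column-greedy (each route in turn goes to its best remaining carrier) gives $420k, worse by 85.
Every other assignment is strictly worse.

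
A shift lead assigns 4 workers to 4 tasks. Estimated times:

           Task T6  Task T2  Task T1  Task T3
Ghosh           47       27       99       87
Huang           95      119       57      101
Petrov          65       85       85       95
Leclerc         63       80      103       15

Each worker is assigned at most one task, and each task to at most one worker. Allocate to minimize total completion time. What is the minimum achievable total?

Minimum total: 164 min

Optimal: Ghosh→Task T2 (27 min), Huang→Task T1 (57 min), Petrov→Task T6 (65 min), Leclerc→Task T3 (15 min) — total 27+57+65+15 = 164 min.
Column-greedy (each task in turn goes to its cheapest remaining worker) gives 279 min, worse by 115.
Next-best assignment: Ghosh→Task T6, Huang→Task T1, Petrov→Task T2, Leclerc→Task T3 = 204 min.
No other one-to-one assignment undercuts 164 min.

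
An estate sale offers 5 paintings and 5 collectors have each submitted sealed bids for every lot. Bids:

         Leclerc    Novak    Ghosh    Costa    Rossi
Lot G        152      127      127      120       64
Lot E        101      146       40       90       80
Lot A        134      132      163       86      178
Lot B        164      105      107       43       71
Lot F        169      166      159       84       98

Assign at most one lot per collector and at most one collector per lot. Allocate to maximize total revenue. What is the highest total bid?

Max total: $767

Optimal: Leclerc→Lot B ($164), Novak→Lot E ($146), Ghosh→Lot F ($159), Costa→Lot G ($120), Rossi→Lot A ($178) — total 164+146+159+120+178 = $767.
Column-greedy (each lot in turn goes to its best remaining collector) gives $667, worse by 100.
Next-best assignment: Leclerc→Lot B, Novak→Lot F, Ghosh→Lot G, Costa→Lot E, Rossi→Lot A = $725.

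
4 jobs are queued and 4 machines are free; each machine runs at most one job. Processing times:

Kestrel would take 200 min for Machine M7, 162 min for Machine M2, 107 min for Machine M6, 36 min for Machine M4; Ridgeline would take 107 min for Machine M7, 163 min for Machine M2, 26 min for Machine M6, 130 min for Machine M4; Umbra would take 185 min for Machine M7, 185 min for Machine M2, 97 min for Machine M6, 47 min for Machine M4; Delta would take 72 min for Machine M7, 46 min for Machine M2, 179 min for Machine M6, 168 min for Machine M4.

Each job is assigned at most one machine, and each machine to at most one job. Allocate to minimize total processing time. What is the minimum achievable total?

Min total: 286 min

Optimal: Kestrel→Machine M4 (36 min), Ridgeline→Machine M7 (107 min), Umbra→Machine M6 (97 min), Delta→Machine M2 (46 min) — total 36+107+97+46 = 286 min.
Row-greedy (each job in turn takes its cheapest remaining machine) gives 293 min, worse by 7.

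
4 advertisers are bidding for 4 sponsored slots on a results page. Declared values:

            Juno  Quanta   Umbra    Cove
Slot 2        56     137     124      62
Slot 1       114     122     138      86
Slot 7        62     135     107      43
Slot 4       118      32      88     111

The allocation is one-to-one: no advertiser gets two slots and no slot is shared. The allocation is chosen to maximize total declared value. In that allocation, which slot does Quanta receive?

Optimal: Juno→Slot 1 ($114), Quanta→Slot 7 ($135), Umbra→Slot 2 ($124), Cove→Slot 4 ($111) — total 114+135+124+111 = $484.
Max-entry greedy (repeatedly take the single best remaining cell) gives $436, worse by 48.
Checked against all permutations: $484 is optimal.
Quanta's own top slot is Slot 2 ($137), but forcing Quanta→Slot 2 and reassigning the rest optimally gives only $469 — worse by 15.

Quanta receives Slot 7.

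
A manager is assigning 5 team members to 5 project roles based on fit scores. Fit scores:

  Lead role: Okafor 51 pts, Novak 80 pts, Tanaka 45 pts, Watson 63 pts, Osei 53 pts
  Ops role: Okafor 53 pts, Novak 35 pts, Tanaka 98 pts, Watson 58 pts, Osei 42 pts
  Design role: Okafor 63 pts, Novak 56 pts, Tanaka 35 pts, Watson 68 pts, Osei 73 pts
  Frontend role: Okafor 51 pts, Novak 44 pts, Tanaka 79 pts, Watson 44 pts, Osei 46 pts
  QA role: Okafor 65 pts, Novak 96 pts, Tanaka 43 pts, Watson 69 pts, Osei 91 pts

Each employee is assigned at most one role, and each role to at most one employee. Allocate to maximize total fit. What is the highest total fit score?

Maximum total: 388 pts

Optimal: Okafor→Frontend role (51 pts), Novak→Lead role (80 pts), Tanaka→Ops role (98 pts), Watson→Design role (68 pts), Osei→QA role (91 pts) — total 51+80+98+68+91 = 388 pts.
Row-greedy (each employee in turn takes its best remaining role) gives 357 pts, worse by 31.
Swapping Okafor↔Tanaka (Okafor→Ops role 53 pts, Tanaka→Frontend role 79 pts) loses 17.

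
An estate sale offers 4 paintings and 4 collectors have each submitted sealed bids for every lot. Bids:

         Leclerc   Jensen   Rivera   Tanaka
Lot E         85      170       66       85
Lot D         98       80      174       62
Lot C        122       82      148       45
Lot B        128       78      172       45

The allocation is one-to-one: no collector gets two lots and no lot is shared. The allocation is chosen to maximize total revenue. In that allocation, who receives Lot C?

Optimal: Leclerc→Lot C ($122), Jensen→Lot E ($170), Rivera→Lot B ($172), Tanaka→Lot D ($62) — total 122+170+172+62 = $526.
Row-greedy (each collector in turn takes its best remaining lot) gives $517, worse by 9.
Leclerc's own top lot is Lot B ($128), but forcing Leclerc→Lot B and reassigning the rest optimally gives only $517 — worse by 9.

Leclerc receives Lot C.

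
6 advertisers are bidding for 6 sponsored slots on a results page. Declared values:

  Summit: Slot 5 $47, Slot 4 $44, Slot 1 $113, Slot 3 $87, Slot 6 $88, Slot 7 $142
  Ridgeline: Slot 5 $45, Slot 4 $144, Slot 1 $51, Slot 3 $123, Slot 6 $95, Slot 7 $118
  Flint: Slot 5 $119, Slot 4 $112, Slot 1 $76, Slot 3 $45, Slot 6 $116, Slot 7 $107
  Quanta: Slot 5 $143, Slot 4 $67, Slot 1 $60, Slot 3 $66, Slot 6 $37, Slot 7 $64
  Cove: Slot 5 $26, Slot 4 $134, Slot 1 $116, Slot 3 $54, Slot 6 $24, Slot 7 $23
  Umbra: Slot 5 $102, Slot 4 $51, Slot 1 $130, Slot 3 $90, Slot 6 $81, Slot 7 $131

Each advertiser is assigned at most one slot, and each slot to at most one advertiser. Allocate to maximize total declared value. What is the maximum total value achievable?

Max total: $788

Optimal: Summit→Slot 7 ($142), Ridgeline→Slot 3 ($123), Flint→Slot 6 ($116), Quanta→Slot 5 ($143), Cove→Slot 4 ($134), Umbra→Slot 1 ($130) — total 142+123+116+143+134+130 = $788.
Column-greedy (each slot in turn goes to its best remaining advertiser) gives $643, worse by 145.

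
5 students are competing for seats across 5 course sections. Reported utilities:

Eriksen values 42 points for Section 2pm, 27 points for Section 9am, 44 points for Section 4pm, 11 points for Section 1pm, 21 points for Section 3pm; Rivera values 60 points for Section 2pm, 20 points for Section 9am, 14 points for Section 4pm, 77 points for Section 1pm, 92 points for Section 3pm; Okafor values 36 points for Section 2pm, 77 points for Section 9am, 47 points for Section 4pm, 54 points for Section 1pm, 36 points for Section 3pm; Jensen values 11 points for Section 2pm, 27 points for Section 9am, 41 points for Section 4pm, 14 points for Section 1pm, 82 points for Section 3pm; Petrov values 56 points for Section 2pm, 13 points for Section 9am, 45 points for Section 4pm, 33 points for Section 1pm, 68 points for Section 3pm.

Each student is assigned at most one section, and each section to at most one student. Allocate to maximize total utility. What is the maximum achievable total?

Max total: 336 points

Optimal: Eriksen→Section 4pm (44 points), Rivera→Section 1pm (77 points), Okafor→Section 9am (77 points), Jensen→Section 3pm (82 points), Petrov→Section 2pm (56 points) — total 44+77+77+82+56 = 336 points.
Row-greedy (each student in turn takes its best remaining section) gives 283 points, worse by 53.
Swapping Okafor↔Rivera (Okafor→Section 1pm 54 points, Rivera→Section 9am 20 points) loses 80.
Checked against all permutations: 336 points is optimal.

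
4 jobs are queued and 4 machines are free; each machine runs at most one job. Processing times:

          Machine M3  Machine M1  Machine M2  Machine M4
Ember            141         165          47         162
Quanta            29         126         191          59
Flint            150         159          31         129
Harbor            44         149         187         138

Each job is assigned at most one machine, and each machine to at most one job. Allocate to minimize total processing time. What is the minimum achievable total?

This is the linear assignment problem.
Optimal: Ember→Machine M1 (165 min), Quanta→Machine M4 (59 min), Flint→Machine M2 (31 min), Harbor→Machine M3 (44 min) — total 165+59+31+44 = 299 min.
Row-greedy (each job in turn takes its cheapest remaining machine) gives 354 min, worse by 55.
Next-best assignment: Ember→Machine M2, Quanta→Machine M4, Flint→Machine M1, Harbor→Machine M3 = 309 min.
Swapping Quanta↔Harbor (Quanta→Machine M3 29 min, Harbor→Machine M4 138 min) adds 64.
No other one-to-one assignment undercuts 299 min.

Minimum total: 299 min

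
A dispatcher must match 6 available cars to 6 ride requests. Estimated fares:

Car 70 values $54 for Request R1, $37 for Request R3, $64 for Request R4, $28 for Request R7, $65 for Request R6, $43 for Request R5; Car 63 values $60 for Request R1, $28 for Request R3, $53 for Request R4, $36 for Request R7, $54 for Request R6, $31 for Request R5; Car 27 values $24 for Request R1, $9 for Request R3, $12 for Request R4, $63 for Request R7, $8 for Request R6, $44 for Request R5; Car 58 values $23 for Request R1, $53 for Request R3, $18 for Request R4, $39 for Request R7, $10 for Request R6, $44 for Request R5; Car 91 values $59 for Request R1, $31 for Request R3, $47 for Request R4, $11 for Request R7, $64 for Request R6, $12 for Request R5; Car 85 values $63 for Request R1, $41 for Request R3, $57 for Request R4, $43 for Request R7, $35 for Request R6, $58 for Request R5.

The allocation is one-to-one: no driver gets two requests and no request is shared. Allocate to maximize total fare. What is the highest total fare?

Maximum total: $362

Optimal: Car 70→Request R4 ($64), Car 63→Request R1 ($60), Car 27→Request R7 ($63), Car 58→Request R3 ($53), Car 91→Request R6 ($64), Car 85→Request R5 ($58) — total 64+60+63+53+64+58 = $362.
Row-greedy (each driver in turn takes its best remaining request) gives $346, worse by 16.
Next-best assignment: Car 70→Request R4, Car 63→Request R6, Car 27→Request R7, Car 58→Request R3, Car 91→Request R1, Car 85→Request R5 = $351.
Swapping Car 70↔Car 85 (Car 70→Request R5 $43, Car 85→Request R4 $57) loses 22.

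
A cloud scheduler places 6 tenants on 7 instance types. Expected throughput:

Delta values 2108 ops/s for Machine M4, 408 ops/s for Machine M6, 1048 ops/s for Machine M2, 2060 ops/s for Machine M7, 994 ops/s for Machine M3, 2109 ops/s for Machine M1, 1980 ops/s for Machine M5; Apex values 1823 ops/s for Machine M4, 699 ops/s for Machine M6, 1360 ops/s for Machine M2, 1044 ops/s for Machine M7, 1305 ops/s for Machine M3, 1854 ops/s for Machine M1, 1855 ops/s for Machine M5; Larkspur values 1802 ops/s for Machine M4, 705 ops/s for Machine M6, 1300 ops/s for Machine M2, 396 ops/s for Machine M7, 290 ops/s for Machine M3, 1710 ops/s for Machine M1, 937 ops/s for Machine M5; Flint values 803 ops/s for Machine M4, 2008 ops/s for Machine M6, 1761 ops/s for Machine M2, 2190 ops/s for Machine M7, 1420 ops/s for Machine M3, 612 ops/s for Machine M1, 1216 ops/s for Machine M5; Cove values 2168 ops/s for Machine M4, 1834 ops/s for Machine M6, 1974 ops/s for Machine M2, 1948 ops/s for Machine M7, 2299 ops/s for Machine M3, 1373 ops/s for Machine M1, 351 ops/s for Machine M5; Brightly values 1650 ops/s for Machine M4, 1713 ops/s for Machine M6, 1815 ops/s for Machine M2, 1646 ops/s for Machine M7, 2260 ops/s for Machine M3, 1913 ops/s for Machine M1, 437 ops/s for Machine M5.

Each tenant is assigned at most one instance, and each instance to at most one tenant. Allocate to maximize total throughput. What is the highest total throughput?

Maximum total: 12190 ops/s

This is a one-to-one assignment (maximum-weight bipartite matching).
Optimal: Delta→Machine M1 (2109 ops/s), Apex→Machine M5 (1855 ops/s), Larkspur→Machine M4 (1802 ops/s), Flint→Machine M7 (2190 ops/s), Cove→Machine M2 (1974 ops/s), Brightly→Machine M3 (2260 ops/s) — total 2109+1855+1802+2190+1974+2260 = 12190 ops/s.
Row-greedy (each tenant in turn takes its best remaining instance) gives 12070 ops/s, worse by 120.
Next-best assignment: Delta→Machine M4, Apex→Machine M5, Larkspur→Machine M1, Flint→Machine M7, Cove→Machine M2, Brightly→Machine M3 = 12097 ops/s.
Checked against all permutations: 12190 ops/s is optimal.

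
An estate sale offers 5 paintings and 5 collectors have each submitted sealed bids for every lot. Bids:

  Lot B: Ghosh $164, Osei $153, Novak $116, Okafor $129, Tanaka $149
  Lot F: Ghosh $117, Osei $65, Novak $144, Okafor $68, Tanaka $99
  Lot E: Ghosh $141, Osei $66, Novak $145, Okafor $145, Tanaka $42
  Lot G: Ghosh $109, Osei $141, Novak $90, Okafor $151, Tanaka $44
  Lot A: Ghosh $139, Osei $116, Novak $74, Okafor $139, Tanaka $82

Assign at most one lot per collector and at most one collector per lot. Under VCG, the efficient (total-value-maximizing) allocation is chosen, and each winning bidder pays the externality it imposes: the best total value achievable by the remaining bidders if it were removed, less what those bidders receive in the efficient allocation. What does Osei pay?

Efficient allocation: Ghosh→Lot A ($139), Osei→Lot G ($141), Novak→Lot F ($144), Okafor→Lot E ($145), Tanaka→Lot B ($149); total welfare W = $718.
Osei receives Lot G at value $141, so the others get W − 141 = $577.
Without Osei: best allocation of the remaining 4 bidders over all 5 lots is Ghosh→Lot E ($141), Novak→Lot F ($144), Okafor→Lot G ($151), Tanaka→Lot B ($149), total $585.
VCG payment = (others' best without Osei) − (others' welfare with Osei) = 585 − 577 = $8.

Osei pays $8.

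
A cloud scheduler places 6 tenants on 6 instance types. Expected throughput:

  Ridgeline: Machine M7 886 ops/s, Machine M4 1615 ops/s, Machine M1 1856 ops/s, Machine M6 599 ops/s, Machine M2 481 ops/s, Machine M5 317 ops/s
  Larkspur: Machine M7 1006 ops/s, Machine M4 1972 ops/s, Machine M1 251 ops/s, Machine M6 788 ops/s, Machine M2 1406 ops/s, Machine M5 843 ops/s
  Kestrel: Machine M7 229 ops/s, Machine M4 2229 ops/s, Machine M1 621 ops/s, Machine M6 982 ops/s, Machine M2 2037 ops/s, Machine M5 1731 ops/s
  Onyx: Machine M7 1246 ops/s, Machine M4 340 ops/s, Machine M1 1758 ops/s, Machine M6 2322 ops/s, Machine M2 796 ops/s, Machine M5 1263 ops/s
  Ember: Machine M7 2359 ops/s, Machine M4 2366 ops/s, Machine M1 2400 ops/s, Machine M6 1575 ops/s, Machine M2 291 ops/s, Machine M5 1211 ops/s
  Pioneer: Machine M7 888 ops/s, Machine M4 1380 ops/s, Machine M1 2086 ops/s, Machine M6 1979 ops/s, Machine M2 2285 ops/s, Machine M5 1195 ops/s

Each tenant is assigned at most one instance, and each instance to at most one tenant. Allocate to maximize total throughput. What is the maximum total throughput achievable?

Max total: 12525 ops/s

Optimal: Ridgeline→Machine M1 (1856 ops/s), Larkspur→Machine M4 (1972 ops/s), Kestrel→Machine M5 (1731 ops/s), Onyx→Machine M6 (2322 ops/s), Ember→Machine M7 (2359 ops/s), Pioneer→Machine M2 (2285 ops/s) — total 1856+1972+1731+2322+2359+2285 = 12525 ops/s.
Row-greedy (each tenant in turn takes its best remaining instance) gives 11741 ops/s, worse by 784.
Swapping Kestrel↔Larkspur (Kestrel→Machine M4 2229 ops/s, Larkspur→Machine M5 843 ops/s) loses 631.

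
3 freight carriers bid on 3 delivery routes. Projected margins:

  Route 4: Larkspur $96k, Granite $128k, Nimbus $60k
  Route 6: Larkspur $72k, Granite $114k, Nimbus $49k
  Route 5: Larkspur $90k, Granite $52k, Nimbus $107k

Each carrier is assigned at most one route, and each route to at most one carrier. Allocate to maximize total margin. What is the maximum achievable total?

Optimal: Larkspur→Route 4 ($96k), Granite→Route 6 ($114k), Nimbus→Route 5 ($107k) — total 96+114+107 = $317k.
Column-greedy (each route in turn goes to its best remaining carrier) gives $307k, worse by 10.
Swapping Granite↔Nimbus (Granite→Route 5 $52k, Nimbus→Route 6 $49k) loses 120.

Max total: $317k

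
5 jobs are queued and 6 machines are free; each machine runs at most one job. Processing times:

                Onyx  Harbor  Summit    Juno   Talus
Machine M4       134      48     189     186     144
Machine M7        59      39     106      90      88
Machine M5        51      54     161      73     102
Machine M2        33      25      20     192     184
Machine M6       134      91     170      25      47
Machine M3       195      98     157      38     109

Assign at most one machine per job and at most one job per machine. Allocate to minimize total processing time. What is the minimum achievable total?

Min total: 195 min

Optimal: Onyx→Machine M5 (51 min), Harbor→Machine M7 (39 min), Summit→Machine M2 (20 min), Juno→Machine M3 (38 min), Talus→Machine M6 (47 min) — total 51+39+20+38+47 = 195 min.
Column-greedy (each machine in turn goes to its cheapest remaining job) gives 247 min, worse by 52.
Next-best assignment: Onyx→Machine M5, Harbor→Machine M4, Summit→Machine M2, Juno→Machine M3, Talus→Machine M6 = 204 min.
Every other assignment is strictly worse.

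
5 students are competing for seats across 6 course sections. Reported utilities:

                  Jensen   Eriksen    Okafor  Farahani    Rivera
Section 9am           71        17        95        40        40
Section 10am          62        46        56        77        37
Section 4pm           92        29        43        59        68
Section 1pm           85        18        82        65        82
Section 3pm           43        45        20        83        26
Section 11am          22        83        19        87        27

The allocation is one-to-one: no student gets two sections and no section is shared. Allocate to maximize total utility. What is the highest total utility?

Maximum total: 435 points

Optimal: Jensen→Section 4pm (92 points), Eriksen→Section 11am (83 points), Okafor→Section 9am (95 points), Farahani→Section 3pm (83 points), Rivera→Section 1pm (82 points) — total 92+83+95+83+82 = 435 points.
Max-entry greedy (repeatedly take the single best remaining cell) gives 402 points, worse by 33.
Swapping Rivera↔Okafor (Rivera→Section 9am 40 points, Okafor→Section 1pm 82 points) loses 55.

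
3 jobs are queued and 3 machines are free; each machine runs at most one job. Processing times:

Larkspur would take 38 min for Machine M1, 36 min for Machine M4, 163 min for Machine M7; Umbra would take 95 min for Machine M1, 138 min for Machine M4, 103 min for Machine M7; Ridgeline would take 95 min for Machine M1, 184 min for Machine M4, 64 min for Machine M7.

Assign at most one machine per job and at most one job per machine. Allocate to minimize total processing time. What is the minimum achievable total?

Optimal: Larkspur→Machine M4 (36 min), Umbra→Machine M1 (95 min), Ridgeline→Machine M7 (64 min) — total 36+95+64 = 195 min.
Column-greedy (each machine in turn goes to its cheapest remaining job) gives 240 min, worse by 45.
Swapping Umbra↔Larkspur (Umbra→Machine M4 138 min, Larkspur→Machine M1 38 min) adds 45.

Min total: 195 min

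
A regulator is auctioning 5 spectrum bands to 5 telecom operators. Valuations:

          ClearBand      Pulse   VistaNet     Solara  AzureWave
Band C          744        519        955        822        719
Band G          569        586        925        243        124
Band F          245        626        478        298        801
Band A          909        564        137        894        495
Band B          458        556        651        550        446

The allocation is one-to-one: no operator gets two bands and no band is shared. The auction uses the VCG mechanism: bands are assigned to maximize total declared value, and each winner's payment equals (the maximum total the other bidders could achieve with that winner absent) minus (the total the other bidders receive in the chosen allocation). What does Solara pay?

Efficient allocation: ClearBand→Band A ($909M), Pulse→Band B ($556M), VistaNet→Band G ($925M), Solara→Band C ($822M), AzureWave→Band F ($801M); total welfare W = $4013M.
Solara receives Band C at value $822M, so the others get W − 822 = $3191M.
Without Solara: best allocation of the remaining 4 bidders over all 5 bands is ClearBand→Band A ($909M), Pulse→Band G ($586M), VistaNet→Band C ($955M), AzureWave→Band F ($801M), total $3251M.
VCG payment = (others' best without Solara) − (others' welfare with Solara) = 3251 − 3191 = $60M.

Solara pays $60M.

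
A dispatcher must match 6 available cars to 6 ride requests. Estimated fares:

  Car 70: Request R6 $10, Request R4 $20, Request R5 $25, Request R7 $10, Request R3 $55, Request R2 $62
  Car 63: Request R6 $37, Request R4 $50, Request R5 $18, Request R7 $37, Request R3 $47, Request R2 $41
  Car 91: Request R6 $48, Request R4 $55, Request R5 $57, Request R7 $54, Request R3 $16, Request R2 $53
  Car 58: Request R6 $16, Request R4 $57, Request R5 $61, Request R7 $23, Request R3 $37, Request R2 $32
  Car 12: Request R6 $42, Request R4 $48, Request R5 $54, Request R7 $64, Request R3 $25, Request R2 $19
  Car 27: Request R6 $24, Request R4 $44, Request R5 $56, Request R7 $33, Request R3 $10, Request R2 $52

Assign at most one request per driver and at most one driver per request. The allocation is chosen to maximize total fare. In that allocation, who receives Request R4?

Car 58 receives Request R4.

Optimal: Car 70→Request R2 ($62), Car 63→Request R3 ($47), Car 91→Request R6 ($48), Car 58→Request R4 ($57), Car 12→Request R7 ($64), Car 27→Request R5 ($56) — total 62+47+48+57+64+56 = $334.
Max-entry greedy (repeatedly take the single best remaining cell) gives $313, worse by 21.
Next-best assignment: Car 70→Request R3, Car 63→Request R4, Car 91→Request R6, Car 58→Request R5, Car 12→Request R7, Car 27→Request R2 = $330.
Swapping Car 12↔Car 58 (Car 12→Request R4 $48, Car 58→Request R7 $23) loses 50.
Car 58's own top request is Request R5 ($61), but forcing Car 58→Request R5 and reassigning the rest optimally gives only $330 — worse by 4.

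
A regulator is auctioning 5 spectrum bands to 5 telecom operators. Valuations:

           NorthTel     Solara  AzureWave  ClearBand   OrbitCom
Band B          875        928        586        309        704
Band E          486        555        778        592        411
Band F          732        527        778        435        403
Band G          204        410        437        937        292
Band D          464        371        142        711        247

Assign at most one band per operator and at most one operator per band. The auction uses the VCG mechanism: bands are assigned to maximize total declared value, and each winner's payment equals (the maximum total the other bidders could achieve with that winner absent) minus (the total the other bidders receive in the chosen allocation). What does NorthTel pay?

NorthTel pays $164M.

Efficient allocation: NorthTel→Band F ($732M), Solara→Band B ($928M), AzureWave→Band E ($778M), ClearBand→Band G ($937M), OrbitCom→Band D ($247M); total welfare W = $3622M.
NorthTel receives Band F at value $732M, so the others get W − 732 = $2890M.
Without NorthTel: best allocation of the remaining 4 bidders over all 5 bands is Solara→Band B ($928M), AzureWave→Band F ($778M), ClearBand→Band G ($937M), OrbitCom→Band E ($411M), total $3054M.
VCG payment = (others' best without NorthTel) − (others' welfare with NorthTel) = 3054 − 2890 = $164M.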